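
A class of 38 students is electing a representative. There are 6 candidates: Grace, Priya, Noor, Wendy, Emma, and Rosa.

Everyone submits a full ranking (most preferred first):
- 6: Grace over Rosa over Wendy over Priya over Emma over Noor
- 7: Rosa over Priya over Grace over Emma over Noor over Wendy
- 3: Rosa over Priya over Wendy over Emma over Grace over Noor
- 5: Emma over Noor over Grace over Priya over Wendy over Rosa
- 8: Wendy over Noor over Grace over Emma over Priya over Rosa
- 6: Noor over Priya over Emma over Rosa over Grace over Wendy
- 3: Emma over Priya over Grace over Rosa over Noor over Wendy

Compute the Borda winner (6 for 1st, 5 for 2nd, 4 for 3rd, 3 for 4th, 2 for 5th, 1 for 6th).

Grace: 6×6 + 7×4 + 3×2 + 5×4 + 8×4 + 6×2 + 3×4 = 146
Priya: 6×3 + 7×5 + 3×5 + 5×3 + 8×2 + 6×5 + 3×5 = 144
Noor: 6×1 + 7×2 + 3×1 + 5×5 + 8×5 + 6×6 + 3×2 = 130
Wendy: 6×4 + 7×1 + 3×4 + 5×2 + 8×6 + 6×1 + 3×1 = 110
Emma: 6×2 + 7×3 + 3×3 + 5×6 + 8×3 + 6×4 + 3×6 = 138
Rosa: 6×5 + 7×6 + 3×6 + 5×1 + 8×1 + 6×3 + 3×3 = 130

Grace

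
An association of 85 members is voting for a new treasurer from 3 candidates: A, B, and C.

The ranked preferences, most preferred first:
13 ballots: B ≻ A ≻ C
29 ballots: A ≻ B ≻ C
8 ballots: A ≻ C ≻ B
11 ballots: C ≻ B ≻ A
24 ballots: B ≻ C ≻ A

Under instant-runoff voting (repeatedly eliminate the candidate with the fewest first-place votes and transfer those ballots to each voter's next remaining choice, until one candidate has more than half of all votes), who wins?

Round 1: A 37, B 37, C 11. C eliminated.
Round 2: A 37, B 48. B has a majority (≥43).

B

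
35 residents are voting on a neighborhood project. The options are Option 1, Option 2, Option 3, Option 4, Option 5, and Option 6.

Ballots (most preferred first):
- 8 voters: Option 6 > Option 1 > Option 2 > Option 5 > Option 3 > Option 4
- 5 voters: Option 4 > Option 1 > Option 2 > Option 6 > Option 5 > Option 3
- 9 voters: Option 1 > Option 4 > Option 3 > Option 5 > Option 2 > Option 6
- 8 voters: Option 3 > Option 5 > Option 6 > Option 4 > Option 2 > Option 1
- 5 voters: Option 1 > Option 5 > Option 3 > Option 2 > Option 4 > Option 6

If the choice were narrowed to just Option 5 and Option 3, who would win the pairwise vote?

Option 5 is ranked above Option 3 on 18 ballots; Option 3 above Option 5 on 17.

Option 5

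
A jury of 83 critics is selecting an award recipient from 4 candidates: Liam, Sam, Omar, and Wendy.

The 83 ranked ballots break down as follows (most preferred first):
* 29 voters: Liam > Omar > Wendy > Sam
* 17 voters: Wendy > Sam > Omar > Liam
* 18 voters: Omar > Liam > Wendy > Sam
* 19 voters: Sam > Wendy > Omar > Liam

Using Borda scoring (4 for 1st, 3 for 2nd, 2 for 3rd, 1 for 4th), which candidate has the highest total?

Liam: 29×4 + 17×1 + 18×3 + 19×1 = 206
Sam: 29×1 + 17×3 + 18×1 + 19×4 = 174
Omar: 29×3 + 17×2 + 18×4 + 19×2 = 231
Wendy: 29×2 + 17×4 + 18×2 + 19×3 = 219

Omar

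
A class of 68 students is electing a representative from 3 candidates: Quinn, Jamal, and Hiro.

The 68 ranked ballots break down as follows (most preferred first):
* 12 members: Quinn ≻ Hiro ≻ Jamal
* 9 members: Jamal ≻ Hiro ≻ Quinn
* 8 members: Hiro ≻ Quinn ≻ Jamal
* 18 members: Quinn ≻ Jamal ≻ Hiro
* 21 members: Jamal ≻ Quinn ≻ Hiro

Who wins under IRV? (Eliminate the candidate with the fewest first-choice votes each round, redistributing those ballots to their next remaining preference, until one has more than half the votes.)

Round 1: Quinn 30, Jamal 30, Hiro 8. Hiro eliminated.
Round 2: Quinn 38, Jamal 30. Quinn has a majority (≥35).

Quinn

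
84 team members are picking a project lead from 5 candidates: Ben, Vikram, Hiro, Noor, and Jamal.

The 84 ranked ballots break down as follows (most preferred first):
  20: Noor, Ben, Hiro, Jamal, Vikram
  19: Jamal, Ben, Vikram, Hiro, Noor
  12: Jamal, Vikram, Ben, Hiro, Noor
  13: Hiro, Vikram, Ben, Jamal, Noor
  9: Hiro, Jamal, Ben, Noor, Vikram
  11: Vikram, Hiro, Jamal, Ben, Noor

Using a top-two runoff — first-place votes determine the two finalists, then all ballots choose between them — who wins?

Round 1 first-place votes: Ben 0, Vikram 11, Hiro 22, Noor 20, Jamal 31. Jamal and Hiro advance.
Runoff: Jamal is ranked above Hiro on 31 ballots, Hiro above Jamal on 53.

Hiro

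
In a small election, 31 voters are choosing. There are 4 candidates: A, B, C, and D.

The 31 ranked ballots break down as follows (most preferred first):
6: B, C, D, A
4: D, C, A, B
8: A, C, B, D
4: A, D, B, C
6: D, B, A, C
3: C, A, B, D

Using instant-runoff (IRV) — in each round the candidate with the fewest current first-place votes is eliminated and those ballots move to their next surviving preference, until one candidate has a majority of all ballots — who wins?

D

Round 1: A 12, B 6, C 3, D 10. C eliminated.
Round 2: A 15, B 6, D 10. B eliminated.
Round 3: A 15, D 16. D has a majority (≥16).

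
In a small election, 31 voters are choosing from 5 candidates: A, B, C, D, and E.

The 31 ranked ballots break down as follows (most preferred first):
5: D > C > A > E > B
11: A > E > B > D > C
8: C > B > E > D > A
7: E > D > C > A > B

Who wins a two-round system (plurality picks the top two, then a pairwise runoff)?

C

Round 1 first-place votes: A 11, B 0, C 8, D 5, E 7. A and C advance.
Runoff: A is ranked above C on 11 ballots, C above A on 20.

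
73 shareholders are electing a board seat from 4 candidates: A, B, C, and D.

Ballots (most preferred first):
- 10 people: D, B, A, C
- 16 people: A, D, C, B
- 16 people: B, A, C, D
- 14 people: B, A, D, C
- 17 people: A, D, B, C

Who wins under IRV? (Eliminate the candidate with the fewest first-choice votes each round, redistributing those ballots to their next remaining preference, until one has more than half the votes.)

B

Round 1: A 33, B 30, C 0, D 10. C eliminated.
Round 2: A 33, B 30, D 10. D eliminated.
Round 3: A 33, B 40. B has a majority (≥37).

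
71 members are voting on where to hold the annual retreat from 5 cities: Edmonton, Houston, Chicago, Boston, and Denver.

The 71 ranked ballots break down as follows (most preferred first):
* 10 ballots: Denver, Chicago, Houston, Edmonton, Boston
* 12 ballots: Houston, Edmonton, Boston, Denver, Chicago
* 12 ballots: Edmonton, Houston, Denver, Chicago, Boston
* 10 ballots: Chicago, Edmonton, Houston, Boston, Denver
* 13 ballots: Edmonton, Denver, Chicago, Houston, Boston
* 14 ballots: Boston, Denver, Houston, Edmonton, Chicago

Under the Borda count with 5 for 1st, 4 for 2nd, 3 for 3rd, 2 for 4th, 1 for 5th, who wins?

Edmonton

Edmonton: 10×2 + 12×4 + 12×5 + 10×4 + 13×5 + 14×2 = 261
Houston: 10×3 + 12×5 + 12×4 + 10×3 + 13×2 + 14×3 = 236
Chicago: 10×4 + 12×1 + 12×2 + 10×5 + 13×3 + 14×1 = 179
Boston: 10×1 + 12×3 + 12×1 + 10×2 + 13×1 + 14×5 = 161
Denver: 10×5 + 12×2 + 12×3 + 10×1 + 13×4 + 14×4 = 228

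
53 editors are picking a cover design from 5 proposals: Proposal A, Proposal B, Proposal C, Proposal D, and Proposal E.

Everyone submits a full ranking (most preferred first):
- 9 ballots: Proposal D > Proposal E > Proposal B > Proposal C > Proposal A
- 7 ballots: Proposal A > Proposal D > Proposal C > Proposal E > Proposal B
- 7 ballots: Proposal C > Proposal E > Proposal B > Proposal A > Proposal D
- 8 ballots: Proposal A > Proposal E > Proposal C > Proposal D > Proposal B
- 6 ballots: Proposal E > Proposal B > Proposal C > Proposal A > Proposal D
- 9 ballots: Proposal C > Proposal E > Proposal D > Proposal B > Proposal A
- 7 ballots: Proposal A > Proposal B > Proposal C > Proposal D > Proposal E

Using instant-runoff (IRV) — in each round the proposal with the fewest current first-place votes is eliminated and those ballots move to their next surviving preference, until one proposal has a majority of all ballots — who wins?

Round 1: Proposal A 22, Proposal B 0, Proposal C 16, Proposal D 9, Proposal E 6. Proposal B eliminated.
Round 2: Proposal A 22, Proposal C 16, Proposal D 9, Proposal E 6. Proposal E eliminated.
Round 3: Proposal A 22, Proposal C 22, Proposal D 9. Proposal D eliminated.
Round 4: Proposal A 22, Proposal C 31. Proposal C has a majority (≥27).

Proposal C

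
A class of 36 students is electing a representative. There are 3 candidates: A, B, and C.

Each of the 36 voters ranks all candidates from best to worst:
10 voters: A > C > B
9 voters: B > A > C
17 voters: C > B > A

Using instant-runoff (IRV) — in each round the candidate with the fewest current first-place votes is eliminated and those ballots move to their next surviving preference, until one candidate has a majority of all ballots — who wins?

Round 1: A 10, B 9, C 17. B eliminated.
Round 2: A 19, C 17. A has a majority (≥19).

A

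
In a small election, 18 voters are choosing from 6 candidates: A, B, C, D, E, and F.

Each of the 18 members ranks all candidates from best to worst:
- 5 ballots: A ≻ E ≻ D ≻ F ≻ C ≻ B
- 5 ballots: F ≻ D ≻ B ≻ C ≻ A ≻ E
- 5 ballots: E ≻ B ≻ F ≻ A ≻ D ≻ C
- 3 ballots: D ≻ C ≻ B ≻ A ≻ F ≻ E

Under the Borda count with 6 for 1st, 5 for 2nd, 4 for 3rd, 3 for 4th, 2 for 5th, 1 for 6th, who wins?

D

A: 5×6 + 5×2 + 5×3 + 3×3 = 64
B: 5×1 + 5×4 + 5×5 + 3×4 = 62
C: 5×2 + 5×3 + 5×1 + 3×5 = 45
D: 5×4 + 5×5 + 5×2 + 3×6 = 73
E: 5×5 + 5×1 + 5×6 + 3×1 = 63
F: 5×3 + 5×6 + 5×4 + 3×2 = 71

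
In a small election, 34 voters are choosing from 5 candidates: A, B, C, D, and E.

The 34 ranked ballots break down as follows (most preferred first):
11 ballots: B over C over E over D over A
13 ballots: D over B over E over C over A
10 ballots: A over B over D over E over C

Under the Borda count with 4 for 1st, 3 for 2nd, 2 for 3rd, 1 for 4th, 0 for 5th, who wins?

B

A: 11×0 + 13×0 + 10×4 = 40
B: 11×4 + 13×3 + 10×3 = 113
C: 11×3 + 13×1 + 10×0 = 46
D: 11×1 + 13×4 + 10×2 = 83
E: 11×2 + 13×2 + 10×1 = 58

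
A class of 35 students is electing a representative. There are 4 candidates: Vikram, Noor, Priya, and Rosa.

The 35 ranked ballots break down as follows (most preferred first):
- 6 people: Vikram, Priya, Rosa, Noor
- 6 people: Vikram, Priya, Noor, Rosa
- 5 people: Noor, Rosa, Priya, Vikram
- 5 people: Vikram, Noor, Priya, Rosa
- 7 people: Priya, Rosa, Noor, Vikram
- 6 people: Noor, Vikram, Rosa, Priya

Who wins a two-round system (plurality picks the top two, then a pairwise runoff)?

Noor

Round 1 first-place votes: Vikram 17, Noor 11, Priya 7, Rosa 0. Vikram and Noor advance.
Runoff: Vikram is ranked above Noor on 17 ballots, Noor above Vikram on 18.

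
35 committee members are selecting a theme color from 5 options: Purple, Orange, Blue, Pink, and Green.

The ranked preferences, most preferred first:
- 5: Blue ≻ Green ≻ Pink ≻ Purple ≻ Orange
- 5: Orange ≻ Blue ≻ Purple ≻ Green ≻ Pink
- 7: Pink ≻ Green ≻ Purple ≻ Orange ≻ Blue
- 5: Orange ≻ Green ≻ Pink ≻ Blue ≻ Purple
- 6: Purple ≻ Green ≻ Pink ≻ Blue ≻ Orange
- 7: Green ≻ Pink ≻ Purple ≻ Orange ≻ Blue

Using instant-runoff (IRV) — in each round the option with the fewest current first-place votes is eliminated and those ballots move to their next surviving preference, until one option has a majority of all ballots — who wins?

Green

Round 1: Purple 6, Orange 10, Blue 5, Pink 7, Green 7. Blue eliminated.
Round 2: Purple 6, Orange 10, Pink 7, Green 12. Purple eliminated.
Round 3: Orange 10, Pink 7, Green 18. Green has a majority (≥18).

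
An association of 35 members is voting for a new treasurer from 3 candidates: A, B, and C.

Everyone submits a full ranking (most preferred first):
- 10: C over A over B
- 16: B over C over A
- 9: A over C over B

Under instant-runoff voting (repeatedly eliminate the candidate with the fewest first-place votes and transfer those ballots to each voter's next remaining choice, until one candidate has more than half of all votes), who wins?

C

Round 1: A 9, B 16, C 10. A eliminated.
Round 2: B 16, C 19. C has a majority (≥18).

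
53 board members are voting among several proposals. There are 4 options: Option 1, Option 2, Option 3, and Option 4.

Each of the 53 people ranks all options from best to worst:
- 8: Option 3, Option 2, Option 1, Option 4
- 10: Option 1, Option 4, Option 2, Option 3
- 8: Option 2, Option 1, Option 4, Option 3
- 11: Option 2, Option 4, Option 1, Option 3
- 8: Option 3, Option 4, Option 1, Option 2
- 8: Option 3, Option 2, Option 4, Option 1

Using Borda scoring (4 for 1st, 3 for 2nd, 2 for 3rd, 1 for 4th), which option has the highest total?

Option 1: 8×2 + 10×4 + 8×3 + 11×2 + 8×2 + 8×1 = 126
Option 2: 8×3 + 10×2 + 8×4 + 11×4 + 8×1 + 8×3 = 152
Option 3: 8×4 + 10×1 + 8×1 + 11×1 + 8×4 + 8×4 = 125
Option 4: 8×1 + 10×3 + 8×2 + 11×3 + 8×3 + 8×2 = 127

Option 2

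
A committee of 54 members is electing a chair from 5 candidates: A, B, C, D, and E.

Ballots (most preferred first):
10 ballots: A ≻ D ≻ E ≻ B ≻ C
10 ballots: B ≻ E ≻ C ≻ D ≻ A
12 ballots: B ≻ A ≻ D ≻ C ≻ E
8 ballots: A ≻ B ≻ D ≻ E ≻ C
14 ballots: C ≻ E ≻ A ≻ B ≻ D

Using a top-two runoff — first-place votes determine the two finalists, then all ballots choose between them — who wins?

Round 1 first-place votes: A 18, B 22, C 14, D 0, E 0. B and A advance.
Runoff: B is ranked above A on 22 ballots, A above B on 32.

A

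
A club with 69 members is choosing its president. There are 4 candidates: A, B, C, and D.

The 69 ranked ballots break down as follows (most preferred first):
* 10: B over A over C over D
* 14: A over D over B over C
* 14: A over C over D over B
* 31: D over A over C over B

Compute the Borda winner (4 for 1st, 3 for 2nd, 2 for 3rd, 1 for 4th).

A: 10×3 + 14×4 + 14×4 + 31×3 = 235
B: 10×4 + 14×2 + 14×1 + 31×1 = 113
C: 10×2 + 14×1 + 14×3 + 31×2 = 138
D: 10×1 + 14×3 + 14×2 + 31×4 = 204

A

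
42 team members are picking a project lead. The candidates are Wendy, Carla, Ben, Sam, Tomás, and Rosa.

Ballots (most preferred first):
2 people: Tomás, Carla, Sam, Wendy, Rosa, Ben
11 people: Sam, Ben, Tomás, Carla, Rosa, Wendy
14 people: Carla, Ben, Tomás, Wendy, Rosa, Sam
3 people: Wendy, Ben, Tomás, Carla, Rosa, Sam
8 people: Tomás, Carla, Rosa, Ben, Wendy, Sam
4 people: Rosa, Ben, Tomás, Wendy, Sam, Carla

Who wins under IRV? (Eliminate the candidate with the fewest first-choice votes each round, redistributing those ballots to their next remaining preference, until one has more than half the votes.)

Round 1: Wendy 3, Carla 14, Ben 0, Sam 11, Tomás 10, Rosa 4. Ben eliminated.
Round 2: Wendy 3, Carla 14, Sam 11, Tomás 10, Rosa 4. Wendy eliminated.
Round 3: Carla 14, Sam 11, Tomás 13, Rosa 4. Rosa eliminated.
Round 4: Carla 14, Sam 11, Tomás 17. Sam eliminated.
Round 5: Carla 14, Tomás 28. Tomás has a majority (≥22).

Tomás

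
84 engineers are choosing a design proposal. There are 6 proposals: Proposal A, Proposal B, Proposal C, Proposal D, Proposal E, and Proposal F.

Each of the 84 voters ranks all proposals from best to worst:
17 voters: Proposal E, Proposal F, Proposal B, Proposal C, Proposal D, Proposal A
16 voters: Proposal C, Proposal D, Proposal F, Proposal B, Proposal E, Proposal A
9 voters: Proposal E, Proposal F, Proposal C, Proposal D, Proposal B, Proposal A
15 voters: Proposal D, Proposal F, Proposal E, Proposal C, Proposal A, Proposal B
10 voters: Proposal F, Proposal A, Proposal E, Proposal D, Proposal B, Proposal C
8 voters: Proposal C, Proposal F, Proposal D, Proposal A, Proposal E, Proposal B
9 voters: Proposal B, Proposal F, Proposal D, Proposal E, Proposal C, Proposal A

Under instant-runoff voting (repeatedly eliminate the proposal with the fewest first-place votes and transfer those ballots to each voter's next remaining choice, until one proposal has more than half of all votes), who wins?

Proposal F

Round 1: Proposal A 0, Proposal B 9, Proposal C 24, Proposal D 15, Proposal E 26, Proposal F 10. Proposal A eliminated.
Round 2: Proposal B 9, Proposal C 24, Proposal D 15, Proposal E 26, Proposal F 10. Proposal B eliminated.
Round 3: Proposal C 24, Proposal D 15, Proposal E 26, Proposal F 19. Proposal D eliminated.
Round 4: Proposal C 24, Proposal E 26, Proposal F 34. Proposal C eliminated.
Round 5: Proposal E 26, Proposal F 58. Proposal F has a majority (≥43).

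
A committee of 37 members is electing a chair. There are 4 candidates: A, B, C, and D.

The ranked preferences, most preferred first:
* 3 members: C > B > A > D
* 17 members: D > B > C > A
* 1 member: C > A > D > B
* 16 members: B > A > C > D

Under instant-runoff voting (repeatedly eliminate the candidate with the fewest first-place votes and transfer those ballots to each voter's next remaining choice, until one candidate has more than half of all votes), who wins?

B

Round 1: A 0, B 16, C 4, D 17. A eliminated.
Round 2: B 16, C 4, D 17. C eliminated.
Round 3: B 19, D 18. B has a majority (≥19).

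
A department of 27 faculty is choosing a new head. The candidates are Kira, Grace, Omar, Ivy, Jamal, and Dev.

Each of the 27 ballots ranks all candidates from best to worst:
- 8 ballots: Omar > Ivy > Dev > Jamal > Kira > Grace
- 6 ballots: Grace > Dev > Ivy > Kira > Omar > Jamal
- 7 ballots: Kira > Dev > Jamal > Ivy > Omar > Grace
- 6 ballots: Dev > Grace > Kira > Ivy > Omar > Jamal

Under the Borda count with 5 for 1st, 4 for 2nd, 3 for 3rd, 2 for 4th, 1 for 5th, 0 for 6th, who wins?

Kira: 8×1 + 6×2 + 7×5 + 6×3 = 73
Grace: 8×0 + 6×5 + 7×0 + 6×4 = 54
Omar: 8×5 + 6×1 + 7×1 + 6×1 = 59
Ivy: 8×4 + 6×3 + 7×2 + 6×2 = 76
Jamal: 8×2 + 6×0 + 7×3 + 6×0 = 37
Dev: 8×3 + 6×4 + 7×4 + 6×5 = 106

Dev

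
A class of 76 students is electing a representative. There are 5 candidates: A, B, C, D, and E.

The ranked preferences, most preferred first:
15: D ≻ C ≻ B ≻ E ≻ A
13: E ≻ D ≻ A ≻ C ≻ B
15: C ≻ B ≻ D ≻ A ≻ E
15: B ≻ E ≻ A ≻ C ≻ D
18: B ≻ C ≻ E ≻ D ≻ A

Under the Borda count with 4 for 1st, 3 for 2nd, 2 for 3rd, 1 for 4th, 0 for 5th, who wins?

B

A: 15×0 + 13×2 + 15×1 + 15×2 + 18×0 = 71
B: 15×2 + 13×0 + 15×3 + 15×4 + 18×4 = 207
C: 15×3 + 13×1 + 15×4 + 15×1 + 18×3 = 187
D: 15×4 + 13×3 + 15×2 + 15×0 + 18×1 = 147
E: 15×1 + 13×4 + 15×0 + 15×3 + 18×2 = 148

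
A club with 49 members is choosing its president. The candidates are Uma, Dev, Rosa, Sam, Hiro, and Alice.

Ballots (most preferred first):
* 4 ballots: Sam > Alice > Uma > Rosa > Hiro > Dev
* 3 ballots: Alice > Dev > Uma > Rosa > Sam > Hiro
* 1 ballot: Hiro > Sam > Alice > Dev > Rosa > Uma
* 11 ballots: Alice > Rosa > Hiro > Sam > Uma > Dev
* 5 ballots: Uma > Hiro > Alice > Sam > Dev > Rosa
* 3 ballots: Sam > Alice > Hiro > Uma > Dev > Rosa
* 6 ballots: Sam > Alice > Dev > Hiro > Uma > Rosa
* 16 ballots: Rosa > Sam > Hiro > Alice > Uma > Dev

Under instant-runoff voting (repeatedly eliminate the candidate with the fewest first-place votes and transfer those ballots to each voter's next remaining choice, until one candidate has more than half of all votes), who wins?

Alice

Round 1: Uma 5, Dev 0, Rosa 16, Sam 13, Hiro 1, Alice 14. Dev eliminated.
Round 2: Uma 5, Rosa 16, Sam 13, Hiro 1, Alice 14. Hiro eliminated.
Round 3: Uma 5, Rosa 16, Sam 14, Alice 14. Uma eliminated.
Round 4: Rosa 16, Sam 14, Alice 19. Sam eliminated.
Round 5: Rosa 16, Alice 33. Alice has a majority (≥25).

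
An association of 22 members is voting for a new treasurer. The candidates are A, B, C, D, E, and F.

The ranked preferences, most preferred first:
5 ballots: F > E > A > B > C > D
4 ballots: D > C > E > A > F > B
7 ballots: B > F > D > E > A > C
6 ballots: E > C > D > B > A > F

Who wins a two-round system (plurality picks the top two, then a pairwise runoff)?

Round 1 first-place votes: A 0, B 7, C 0, D 4, E 6, F 5. B and E advance.
Runoff: B is ranked above E on 7 ballots, E above B on 15.

E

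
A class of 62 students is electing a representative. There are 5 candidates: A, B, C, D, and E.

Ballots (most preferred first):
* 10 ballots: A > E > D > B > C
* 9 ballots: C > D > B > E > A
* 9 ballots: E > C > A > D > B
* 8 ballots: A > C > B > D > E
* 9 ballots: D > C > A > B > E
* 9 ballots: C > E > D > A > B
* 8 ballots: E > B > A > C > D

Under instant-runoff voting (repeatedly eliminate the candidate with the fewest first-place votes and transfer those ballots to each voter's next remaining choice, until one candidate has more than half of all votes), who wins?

Round 1: A 18, B 0, C 18, D 9, E 17. B eliminated.
Round 2: A 18, C 18, D 9, E 17. D eliminated.
Round 3: A 18, C 27, E 17. E eliminated.
Round 4: A 26, C 36. C has a majority (≥32).

C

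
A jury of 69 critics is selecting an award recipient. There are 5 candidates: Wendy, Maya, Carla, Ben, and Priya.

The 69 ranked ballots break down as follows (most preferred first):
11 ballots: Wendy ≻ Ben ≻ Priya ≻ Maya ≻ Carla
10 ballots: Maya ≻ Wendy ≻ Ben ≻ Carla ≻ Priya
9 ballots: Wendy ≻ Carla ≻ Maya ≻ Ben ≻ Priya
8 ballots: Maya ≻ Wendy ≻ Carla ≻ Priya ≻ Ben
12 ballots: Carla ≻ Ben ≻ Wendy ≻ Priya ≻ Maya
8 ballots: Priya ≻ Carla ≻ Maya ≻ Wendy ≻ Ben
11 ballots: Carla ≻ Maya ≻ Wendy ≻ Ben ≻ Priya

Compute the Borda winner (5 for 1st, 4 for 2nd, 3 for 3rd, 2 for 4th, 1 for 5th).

Wendy

Wendy: 11×5 + 10×4 + 9×5 + 8×4 + 12×3 + 8×2 + 11×3 = 257
Maya: 11×2 + 10×5 + 9×3 + 8×5 + 12×1 + 8×3 + 11×4 = 219
Carla: 11×1 + 10×2 + 9×4 + 8×3 + 12×5 + 8×4 + 11×5 = 238
Ben: 11×4 + 10×3 + 9×2 + 8×1 + 12×4 + 8×1 + 11×2 = 178
Priya: 11×3 + 10×1 + 9×1 + 8×2 + 12×2 + 8×5 + 11×1 = 143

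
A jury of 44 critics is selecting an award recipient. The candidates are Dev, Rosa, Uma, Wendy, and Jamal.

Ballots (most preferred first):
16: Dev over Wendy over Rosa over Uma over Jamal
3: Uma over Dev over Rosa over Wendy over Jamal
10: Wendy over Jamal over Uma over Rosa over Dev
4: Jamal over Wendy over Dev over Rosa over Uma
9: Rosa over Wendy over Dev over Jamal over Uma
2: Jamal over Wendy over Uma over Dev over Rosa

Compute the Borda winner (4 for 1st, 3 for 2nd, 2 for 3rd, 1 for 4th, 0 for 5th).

Wendy

Dev: 16×4 + 3×3 + 10×0 + 4×2 + 9×2 + 2×1 = 101
Rosa: 16×2 + 3×2 + 10×1 + 4×1 + 9×4 + 2×0 = 88
Uma: 16×1 + 3×4 + 10×2 + 4×0 + 9×0 + 2×2 = 52
Wendy: 16×3 + 3×1 + 10×4 + 4×3 + 9×3 + 2×3 = 136
Jamal: 16×0 + 3×0 + 10×3 + 4×4 + 9×1 + 2×4 = 63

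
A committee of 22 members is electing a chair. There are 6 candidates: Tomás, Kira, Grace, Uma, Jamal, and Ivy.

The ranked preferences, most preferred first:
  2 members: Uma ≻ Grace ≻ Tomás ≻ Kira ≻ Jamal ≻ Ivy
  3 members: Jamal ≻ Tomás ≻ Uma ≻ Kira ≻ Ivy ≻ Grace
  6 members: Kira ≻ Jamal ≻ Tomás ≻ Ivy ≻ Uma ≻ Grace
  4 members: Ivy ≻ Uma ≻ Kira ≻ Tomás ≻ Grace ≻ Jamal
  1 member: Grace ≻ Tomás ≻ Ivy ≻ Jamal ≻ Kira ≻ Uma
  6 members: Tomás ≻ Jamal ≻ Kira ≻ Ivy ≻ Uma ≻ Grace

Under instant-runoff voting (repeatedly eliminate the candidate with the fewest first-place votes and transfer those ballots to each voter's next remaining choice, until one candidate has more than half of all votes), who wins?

Tomás

Round 1: Tomás 6, Kira 6, Grace 1, Uma 2, Jamal 3, Ivy 4. Grace eliminated.
Round 2: Tomás 7, Kira 6, Uma 2, Jamal 3, Ivy 4. Uma eliminated.
Round 3: Tomás 9, Kira 6, Jamal 3, Ivy 4. Jamal eliminated.
Round 4: Tomás 12, Kira 6, Ivy 4. Tomás has a majority (≥12).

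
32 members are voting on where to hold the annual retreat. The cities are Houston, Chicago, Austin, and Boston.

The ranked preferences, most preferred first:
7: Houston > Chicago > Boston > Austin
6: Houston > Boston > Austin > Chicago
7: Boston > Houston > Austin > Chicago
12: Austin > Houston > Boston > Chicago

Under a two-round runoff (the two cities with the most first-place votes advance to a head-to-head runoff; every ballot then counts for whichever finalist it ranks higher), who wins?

Round 1 first-place votes: Houston 13, Chicago 0, Austin 12, Boston 7. Houston and Austin advance.
Runoff: Houston is ranked above Austin on 20 ballots, Austin above Houston on 12.

Houston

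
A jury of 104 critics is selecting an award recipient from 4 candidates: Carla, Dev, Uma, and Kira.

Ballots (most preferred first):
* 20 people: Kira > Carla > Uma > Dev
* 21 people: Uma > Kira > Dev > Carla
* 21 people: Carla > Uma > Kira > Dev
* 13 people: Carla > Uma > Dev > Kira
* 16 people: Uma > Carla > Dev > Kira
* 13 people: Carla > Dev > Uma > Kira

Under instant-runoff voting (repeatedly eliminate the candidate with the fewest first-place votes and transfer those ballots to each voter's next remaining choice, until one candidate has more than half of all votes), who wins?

Carla

Round 1: Carla 47, Dev 0, Uma 37, Kira 20. Dev eliminated.
Round 2: Carla 47, Uma 37, Kira 20. Kira eliminated.
Round 3: Carla 67, Uma 37. Carla has a majority (≥53).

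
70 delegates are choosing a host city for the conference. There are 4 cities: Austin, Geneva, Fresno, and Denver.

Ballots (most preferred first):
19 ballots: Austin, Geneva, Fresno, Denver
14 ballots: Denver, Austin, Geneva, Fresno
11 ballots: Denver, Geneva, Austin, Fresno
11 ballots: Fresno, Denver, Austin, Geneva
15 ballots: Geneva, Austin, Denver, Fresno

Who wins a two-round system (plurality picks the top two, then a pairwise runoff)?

Denver

Round 1 first-place votes: Austin 19, Geneva 15, Fresno 11, Denver 25. Denver and Austin advance.
Runoff: Denver is ranked above Austin on 36 ballots, Austin above Denver on 34.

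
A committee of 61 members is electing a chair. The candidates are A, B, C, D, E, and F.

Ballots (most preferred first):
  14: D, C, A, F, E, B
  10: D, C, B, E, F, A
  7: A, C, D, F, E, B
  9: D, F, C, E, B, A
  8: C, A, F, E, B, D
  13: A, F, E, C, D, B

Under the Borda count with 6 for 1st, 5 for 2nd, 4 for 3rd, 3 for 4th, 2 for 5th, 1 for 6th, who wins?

C

A: 14×4 + 10×1 + 7×6 + 9×1 + 8×5 + 13×6 = 235
B: 14×1 + 10×4 + 7×1 + 9×2 + 8×2 + 13×1 = 108
C: 14×5 + 10×5 + 7×5 + 9×4 + 8×6 + 13×3 = 278
D: 14×6 + 10×6 + 7×4 + 9×6 + 8×1 + 13×2 = 260
E: 14×2 + 10×3 + 7×2 + 9×3 + 8×3 + 13×4 = 175
F: 14×3 + 10×2 + 7×3 + 9×5 + 8×4 + 13×5 = 225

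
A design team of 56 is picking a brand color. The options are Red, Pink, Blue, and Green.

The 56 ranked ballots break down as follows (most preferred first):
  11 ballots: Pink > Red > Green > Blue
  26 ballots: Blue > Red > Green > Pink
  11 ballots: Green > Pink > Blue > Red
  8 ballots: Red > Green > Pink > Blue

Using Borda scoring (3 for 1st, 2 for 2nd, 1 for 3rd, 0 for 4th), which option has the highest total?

Red

Red: 11×2 + 26×2 + 11×0 + 8×3 = 98
Pink: 11×3 + 26×0 + 11×2 + 8×1 = 63
Blue: 11×0 + 26×3 + 11×1 + 8×0 = 89
Green: 11×1 + 26×1 + 11×3 + 8×2 = 86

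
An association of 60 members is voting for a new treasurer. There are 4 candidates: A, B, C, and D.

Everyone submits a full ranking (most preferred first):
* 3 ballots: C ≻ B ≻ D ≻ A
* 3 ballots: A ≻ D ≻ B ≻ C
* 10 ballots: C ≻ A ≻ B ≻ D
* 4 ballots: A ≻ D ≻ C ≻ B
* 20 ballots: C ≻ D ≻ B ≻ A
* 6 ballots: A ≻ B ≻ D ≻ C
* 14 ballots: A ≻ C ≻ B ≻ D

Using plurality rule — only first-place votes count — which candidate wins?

First-place votes: A 27, B 0, C 33, D 0.

C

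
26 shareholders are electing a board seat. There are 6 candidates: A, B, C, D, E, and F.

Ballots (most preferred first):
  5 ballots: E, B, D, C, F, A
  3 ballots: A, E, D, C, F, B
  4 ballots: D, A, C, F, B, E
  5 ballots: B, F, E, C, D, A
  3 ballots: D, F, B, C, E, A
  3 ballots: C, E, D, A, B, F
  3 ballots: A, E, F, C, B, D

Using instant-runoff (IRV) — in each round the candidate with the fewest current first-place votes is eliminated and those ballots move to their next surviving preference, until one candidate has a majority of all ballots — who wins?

E

Round 1: A 6, B 5, C 3, D 7, E 5, F 0. F eliminated.
Round 2: A 6, B 5, C 3, D 7, E 5. C eliminated.
Round 3: A 6, B 5, D 7, E 8. B eliminated.
Round 4: A 6, D 7, E 13. A eliminated.
Round 5: D 7, E 19. E has a majority (≥14).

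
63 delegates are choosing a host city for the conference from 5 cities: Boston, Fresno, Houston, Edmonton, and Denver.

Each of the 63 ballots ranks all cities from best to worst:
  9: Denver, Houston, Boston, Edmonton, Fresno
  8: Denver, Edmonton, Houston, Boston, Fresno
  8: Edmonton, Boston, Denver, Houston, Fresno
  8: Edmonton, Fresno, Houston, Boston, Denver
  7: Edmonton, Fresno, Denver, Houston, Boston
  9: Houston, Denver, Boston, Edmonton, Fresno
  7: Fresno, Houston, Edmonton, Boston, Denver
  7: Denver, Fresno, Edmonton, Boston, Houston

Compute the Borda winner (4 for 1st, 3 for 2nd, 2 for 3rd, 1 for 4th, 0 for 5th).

Edmonton

Boston: 9×2 + 8×1 + 8×3 + 8×1 + 7×0 + 9×2 + 7×1 + 7×1 = 90
Fresno: 9×0 + 8×0 + 8×0 + 8×3 + 7×3 + 9×0 + 7×4 + 7×3 = 94
Houston: 9×3 + 8×2 + 8×1 + 8×2 + 7×1 + 9×4 + 7×3 + 7×0 = 131
Edmonton: 9×1 + 8×3 + 8×4 + 8×4 + 7×4 + 9×1 + 7×2 + 7×2 = 162
Denver: 9×4 + 8×4 + 8×2 + 8×0 + 7×2 + 9×3 + 7×0 + 7×4 = 153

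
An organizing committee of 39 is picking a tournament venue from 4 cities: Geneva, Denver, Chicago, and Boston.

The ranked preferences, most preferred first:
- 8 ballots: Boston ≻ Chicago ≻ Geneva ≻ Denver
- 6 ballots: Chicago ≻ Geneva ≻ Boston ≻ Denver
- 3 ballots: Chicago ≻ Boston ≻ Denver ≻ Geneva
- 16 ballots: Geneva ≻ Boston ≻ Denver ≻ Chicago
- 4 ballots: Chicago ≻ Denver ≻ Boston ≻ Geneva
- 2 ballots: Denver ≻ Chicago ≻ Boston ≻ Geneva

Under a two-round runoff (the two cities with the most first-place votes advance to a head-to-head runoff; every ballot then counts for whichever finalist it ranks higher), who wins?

Chicago

Round 1 first-place votes: Geneva 16, Denver 2, Chicago 13, Boston 8. Geneva and Chicago advance.
Runoff: Geneva is ranked above Chicago on 16 ballots, Chicago above Geneva on 23.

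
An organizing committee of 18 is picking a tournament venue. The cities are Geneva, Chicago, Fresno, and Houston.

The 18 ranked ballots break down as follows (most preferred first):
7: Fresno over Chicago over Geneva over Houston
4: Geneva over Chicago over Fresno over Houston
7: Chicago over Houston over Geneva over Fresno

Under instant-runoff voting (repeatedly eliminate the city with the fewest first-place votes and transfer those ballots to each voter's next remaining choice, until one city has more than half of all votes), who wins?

Round 1: Geneva 4, Chicago 7, Fresno 7, Houston 0. Houston eliminated.
Round 2: Geneva 4, Chicago 7, Fresno 7. Geneva eliminated.
Round 3: Chicago 11, Fresno 7. Chicago has a majority (≥10).

Chicago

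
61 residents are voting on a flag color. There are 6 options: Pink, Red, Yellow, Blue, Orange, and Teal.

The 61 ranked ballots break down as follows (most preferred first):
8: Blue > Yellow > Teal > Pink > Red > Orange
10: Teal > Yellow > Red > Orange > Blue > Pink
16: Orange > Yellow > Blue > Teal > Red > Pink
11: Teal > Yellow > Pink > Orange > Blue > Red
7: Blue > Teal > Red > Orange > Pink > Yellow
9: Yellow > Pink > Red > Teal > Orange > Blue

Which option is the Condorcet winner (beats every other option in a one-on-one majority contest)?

Yellow

Yellow vs Pink: 54–7
Yellow vs Red: 54–7
Yellow vs Blue: 46–15
Yellow vs Orange: 38–23
Yellow vs Teal: 33–28
Yellow beats every other option.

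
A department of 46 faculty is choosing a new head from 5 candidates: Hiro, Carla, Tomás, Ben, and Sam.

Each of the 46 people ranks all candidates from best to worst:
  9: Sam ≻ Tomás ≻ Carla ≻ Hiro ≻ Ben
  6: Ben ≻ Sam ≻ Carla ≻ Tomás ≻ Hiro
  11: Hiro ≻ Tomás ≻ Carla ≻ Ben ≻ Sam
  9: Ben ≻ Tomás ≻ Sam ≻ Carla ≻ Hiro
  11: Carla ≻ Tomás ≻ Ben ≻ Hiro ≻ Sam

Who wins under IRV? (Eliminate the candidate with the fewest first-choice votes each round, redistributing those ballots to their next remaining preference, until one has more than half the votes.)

Round 1: Hiro 11, Carla 11, Tomás 0, Ben 15, Sam 9. Tomás eliminated.
Round 2: Hiro 11, Carla 11, Ben 15, Sam 9. Sam eliminated.
Round 3: Hiro 11, Carla 20, Ben 15. Hiro eliminated.
Round 4: Carla 31, Ben 15. Carla has a majority (≥24).

Carla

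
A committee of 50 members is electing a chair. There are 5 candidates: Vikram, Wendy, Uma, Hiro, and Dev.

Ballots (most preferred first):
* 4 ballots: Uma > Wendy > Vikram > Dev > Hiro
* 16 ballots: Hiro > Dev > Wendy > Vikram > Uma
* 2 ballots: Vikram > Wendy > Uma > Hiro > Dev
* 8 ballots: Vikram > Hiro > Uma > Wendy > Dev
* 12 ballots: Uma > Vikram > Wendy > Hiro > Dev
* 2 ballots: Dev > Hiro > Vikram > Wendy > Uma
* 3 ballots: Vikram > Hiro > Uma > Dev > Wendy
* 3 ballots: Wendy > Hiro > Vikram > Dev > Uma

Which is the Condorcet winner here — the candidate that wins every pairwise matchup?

Vikram vs Wendy: 27–23
Vikram vs Uma: 34–16
Vikram vs Hiro: 29–21
Vikram vs Dev: 32–18
Vikram beats every other candidate.

Vikram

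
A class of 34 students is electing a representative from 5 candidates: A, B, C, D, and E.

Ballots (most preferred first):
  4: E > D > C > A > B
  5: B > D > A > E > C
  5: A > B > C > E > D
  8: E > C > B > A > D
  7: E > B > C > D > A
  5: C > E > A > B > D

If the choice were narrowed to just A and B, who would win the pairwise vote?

B

A is ranked above B on 14 ballots; B above A on 20.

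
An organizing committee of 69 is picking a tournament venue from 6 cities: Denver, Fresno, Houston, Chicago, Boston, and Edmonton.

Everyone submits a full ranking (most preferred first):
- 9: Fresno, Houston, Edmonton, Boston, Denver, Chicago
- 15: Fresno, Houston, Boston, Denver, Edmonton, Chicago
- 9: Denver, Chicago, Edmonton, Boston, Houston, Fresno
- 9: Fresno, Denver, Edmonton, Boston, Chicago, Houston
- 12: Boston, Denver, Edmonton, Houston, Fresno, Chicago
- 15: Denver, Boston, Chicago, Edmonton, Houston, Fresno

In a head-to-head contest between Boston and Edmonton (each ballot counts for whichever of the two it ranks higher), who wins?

Boston is ranked above Edmonton on 42 ballots; Edmonton above Boston on 27.

Boston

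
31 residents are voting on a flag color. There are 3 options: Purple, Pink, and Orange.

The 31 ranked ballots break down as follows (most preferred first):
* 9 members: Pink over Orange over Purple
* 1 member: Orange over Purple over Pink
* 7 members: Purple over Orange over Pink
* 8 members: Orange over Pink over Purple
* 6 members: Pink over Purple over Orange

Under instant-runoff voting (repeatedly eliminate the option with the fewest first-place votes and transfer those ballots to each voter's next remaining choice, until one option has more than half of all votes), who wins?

Round 1: Purple 7, Pink 15, Orange 9. Purple eliminated.
Round 2: Pink 15, Orange 16. Orange has a majority (≥16).

Orange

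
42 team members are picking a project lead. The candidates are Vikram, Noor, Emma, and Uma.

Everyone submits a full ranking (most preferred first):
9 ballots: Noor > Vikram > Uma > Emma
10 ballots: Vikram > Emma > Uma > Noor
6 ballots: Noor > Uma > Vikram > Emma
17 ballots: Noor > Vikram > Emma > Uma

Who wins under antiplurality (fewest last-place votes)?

Vikram

Last-place votes: Vikram 0, Noor 10, Emma 15, Uma 17.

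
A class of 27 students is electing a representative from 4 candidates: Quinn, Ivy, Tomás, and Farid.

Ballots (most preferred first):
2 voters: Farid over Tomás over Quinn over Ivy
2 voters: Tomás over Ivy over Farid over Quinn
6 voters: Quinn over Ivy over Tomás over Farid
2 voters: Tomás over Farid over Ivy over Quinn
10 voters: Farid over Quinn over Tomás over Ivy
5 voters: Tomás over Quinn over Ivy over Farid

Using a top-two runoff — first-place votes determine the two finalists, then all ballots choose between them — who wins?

Tomás

Round 1 first-place votes: Quinn 6, Ivy 0, Tomás 9, Farid 12. Farid and Tomás advance.
Runoff: Farid is ranked above Tomás on 12 ballots, Tomás above Farid on 15.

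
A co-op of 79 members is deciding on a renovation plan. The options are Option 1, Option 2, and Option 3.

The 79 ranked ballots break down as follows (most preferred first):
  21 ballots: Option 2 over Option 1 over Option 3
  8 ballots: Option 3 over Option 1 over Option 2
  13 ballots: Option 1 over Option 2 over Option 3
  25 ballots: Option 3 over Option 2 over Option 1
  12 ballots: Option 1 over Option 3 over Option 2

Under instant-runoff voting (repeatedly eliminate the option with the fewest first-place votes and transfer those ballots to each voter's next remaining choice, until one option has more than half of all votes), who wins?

Round 1: Option 1 25, Option 2 21, Option 3 33. Option 2 eliminated.
Round 2: Option 1 46, Option 3 33. Option 1 has a majority (≥40).

Option 1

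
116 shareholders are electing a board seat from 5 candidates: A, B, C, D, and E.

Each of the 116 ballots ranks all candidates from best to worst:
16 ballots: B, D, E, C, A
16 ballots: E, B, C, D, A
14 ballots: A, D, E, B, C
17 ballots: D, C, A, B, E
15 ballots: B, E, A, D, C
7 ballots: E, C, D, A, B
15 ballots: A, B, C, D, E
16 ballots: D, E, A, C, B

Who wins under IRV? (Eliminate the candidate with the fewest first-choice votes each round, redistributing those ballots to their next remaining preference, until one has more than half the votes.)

B

Round 1: A 29, B 31, C 0, D 33, E 23. C eliminated.
Round 2: A 29, B 31, D 33, E 23. E eliminated.
Round 3: A 29, B 47, D 40. A eliminated.
Round 4: B 62, D 54. B has a majority (≥59).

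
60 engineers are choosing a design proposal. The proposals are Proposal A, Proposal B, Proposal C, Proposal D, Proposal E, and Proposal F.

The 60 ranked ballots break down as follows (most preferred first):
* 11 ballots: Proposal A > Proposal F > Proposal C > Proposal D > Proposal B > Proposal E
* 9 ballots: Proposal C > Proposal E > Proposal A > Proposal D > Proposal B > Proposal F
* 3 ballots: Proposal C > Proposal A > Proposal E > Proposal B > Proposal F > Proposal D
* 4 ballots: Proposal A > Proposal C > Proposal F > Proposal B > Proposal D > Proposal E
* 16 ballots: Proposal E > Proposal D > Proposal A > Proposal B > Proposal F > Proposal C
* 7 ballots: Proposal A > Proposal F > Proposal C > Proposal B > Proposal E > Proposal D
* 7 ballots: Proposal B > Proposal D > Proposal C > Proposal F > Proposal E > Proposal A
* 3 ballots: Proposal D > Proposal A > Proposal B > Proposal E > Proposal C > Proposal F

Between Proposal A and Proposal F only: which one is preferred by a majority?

Proposal A is ranked above Proposal F on 53 ballots; Proposal F above Proposal A on 7.

Proposal A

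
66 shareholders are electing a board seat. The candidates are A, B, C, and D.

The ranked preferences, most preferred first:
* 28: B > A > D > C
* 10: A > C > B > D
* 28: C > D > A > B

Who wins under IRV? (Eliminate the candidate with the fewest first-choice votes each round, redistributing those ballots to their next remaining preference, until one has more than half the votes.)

C

Round 1: A 10, B 28, C 28, D 0. D eliminated.
Round 2: A 10, B 28, C 28. A eliminated.
Round 3: B 28, C 38. C has a majority (≥34).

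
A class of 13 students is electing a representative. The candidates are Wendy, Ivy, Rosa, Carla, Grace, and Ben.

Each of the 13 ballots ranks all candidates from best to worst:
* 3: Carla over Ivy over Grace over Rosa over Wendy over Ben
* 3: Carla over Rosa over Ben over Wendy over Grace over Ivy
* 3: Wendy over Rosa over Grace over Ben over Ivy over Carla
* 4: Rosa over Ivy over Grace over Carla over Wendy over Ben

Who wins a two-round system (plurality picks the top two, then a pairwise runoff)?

Rosa

Round 1 first-place votes: Wendy 3, Ivy 0, Rosa 4, Carla 6, Grace 0, Ben 0. Carla and Rosa advance.
Runoff: Carla is ranked above Rosa on 6 ballots, Rosa above Carla on 7.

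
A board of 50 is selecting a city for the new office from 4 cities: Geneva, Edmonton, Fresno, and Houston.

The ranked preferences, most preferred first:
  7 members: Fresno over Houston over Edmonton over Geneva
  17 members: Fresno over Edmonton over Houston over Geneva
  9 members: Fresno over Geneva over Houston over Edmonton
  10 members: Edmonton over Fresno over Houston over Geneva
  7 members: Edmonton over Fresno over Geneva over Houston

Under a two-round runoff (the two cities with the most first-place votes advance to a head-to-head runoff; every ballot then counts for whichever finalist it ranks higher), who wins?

Round 1 first-place votes: Geneva 0, Edmonton 17, Fresno 33, Houston 0. Fresno and Edmonton advance.
Runoff: Fresno is ranked above Edmonton on 33 ballots, Edmonton above Fresno on 17.

Fresno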